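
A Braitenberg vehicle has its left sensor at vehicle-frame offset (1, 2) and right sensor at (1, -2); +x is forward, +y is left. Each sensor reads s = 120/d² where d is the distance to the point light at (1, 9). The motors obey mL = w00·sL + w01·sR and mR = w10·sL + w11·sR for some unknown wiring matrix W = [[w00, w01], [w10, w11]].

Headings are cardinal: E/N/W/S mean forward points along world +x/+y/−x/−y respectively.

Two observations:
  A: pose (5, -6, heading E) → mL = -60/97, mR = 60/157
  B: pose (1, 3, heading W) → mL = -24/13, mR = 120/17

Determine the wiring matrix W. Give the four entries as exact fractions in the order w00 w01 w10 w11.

-1 0 0 1

obs A: pose=(5,-6,E) → sL=60/97, sR=60/157, mL=-60/97, mR=60/157
obs B: pose=(1,3,W) → sL=24/13, sR=120/17, mL=-24/13, mR=120/17
sensor matrix S = [[60/97, 60/157], [24/13, 120/17]]; det S = 12320640/3365609
solve [mL_A; mL_B] = S·[w00; w01] and [mR_A; mR_B] = S·[w10; w11]:
  w00 = -1, w01 = 0, w10 = 0, w11 = 1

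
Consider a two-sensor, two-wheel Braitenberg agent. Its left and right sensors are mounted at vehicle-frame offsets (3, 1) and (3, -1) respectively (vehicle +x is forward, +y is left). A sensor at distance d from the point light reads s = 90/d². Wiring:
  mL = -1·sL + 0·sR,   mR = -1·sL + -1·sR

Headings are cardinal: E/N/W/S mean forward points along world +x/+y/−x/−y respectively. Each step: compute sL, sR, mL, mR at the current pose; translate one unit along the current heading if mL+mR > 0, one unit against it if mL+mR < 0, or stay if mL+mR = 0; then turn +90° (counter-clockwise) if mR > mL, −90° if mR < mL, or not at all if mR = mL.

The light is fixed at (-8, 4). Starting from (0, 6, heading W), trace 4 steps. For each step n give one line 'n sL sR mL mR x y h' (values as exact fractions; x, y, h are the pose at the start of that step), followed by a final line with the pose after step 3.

n=0: pose=(0,6,W); sL=45/13, sR=45/17; mL=-45/13, mR=-1350/221; mL+mR=-2115/221 → advance -1; mR−mL=-45/17 → turn -1·90°
n=1: pose=(1,6,N); sL=90/89, sR=18/25; mL=-90/89, mR=-3852/2225; mL+mR=-6102/2225 → advance -1; mR−mL=-18/25 → turn -1·90°
n=2: pose=(1,5,E); sL=45/74, sR=5/8; mL=-45/74, mR=-365/296; mL+mR=-545/296 → advance -1; mR−mL=-5/8 → turn -1·90°
n=3: pose=(0,5,S); sL=18/17, sR=90/53; mL=-18/17, mR=-2484/901; mL+mR=-3438/901 → advance -1; mR−mL=-90/53 → turn -1·90°

0 45/13 45/17 -45/13 -1350/221 0 6 W
1 90/89 18/25 -90/89 -3852/2225 1 6 N
2 45/74 5/8 -45/74 -365/296 1 5 E
3 18/17 90/53 -18/17 -2484/901 0 5 S
final 0 6 W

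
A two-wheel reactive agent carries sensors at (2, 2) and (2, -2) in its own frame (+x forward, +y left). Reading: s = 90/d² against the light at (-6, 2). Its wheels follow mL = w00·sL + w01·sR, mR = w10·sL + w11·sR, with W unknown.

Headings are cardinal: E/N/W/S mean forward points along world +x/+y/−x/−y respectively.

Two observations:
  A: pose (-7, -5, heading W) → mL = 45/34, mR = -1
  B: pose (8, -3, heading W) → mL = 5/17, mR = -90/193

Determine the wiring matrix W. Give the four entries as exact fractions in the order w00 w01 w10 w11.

0 1/2 -1 0

obs A: pose=(-7,-5,W) → sL=1, sR=45/17, mL=45/34, mR=-1
obs B: pose=(8,-3,W) → sL=90/193, sR=10/17, mL=5/17, mR=-90/193
sensor matrix S = [[1, 45/17], [90/193, 10/17]]; det S = -2120/3281
solve [mL_A; mL_B] = S·[w00; w01] and [mR_A; mR_B] = S·[w10; w11]:
  w00 = 0, w01 = 1/2, w10 = -1, w11 = 0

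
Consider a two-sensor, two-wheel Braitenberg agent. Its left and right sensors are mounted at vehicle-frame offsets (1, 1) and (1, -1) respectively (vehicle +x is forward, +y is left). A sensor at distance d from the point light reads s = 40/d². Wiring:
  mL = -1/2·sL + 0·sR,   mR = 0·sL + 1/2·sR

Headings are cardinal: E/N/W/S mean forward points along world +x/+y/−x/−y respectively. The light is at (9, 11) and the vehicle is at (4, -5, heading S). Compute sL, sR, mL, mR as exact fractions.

left sensor world pos  = (5, -6); dL² = 305
right sensor world pos = (3, -6); dR² = 325
sL = 40/305 = 8/61
sR = 40/325 = 8/65
mL = -1/2·sL + 0·sR = -4/61
mR = 0·sL + 1/2·sR = 4/65

8/61 8/65 -4/61 4/65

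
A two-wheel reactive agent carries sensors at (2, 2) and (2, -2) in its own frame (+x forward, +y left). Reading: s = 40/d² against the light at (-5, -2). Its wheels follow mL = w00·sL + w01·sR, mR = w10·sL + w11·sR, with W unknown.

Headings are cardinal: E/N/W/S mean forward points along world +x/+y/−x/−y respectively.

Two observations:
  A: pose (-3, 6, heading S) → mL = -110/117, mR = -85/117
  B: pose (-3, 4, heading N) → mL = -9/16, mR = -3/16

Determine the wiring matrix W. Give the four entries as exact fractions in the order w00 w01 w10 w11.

-1/2 -1/2 1/2 -1

obs A: pose=(-3,6,S) → sL=10/13, sR=10/9, mL=-110/117, mR=-85/117
obs B: pose=(-3,4,N) → sL=5/8, sR=1/2, mL=-9/16, mR=-3/16
sensor matrix S = [[10/13, 10/9], [5/8, 1/2]]; det S = -145/468
solve [mL_A; mL_B] = S·[w00; w01] and [mR_A; mR_B] = S·[w10; w11]:
  w00 = -1/2, w01 = -1/2, w10 = 1/2, w11 = -1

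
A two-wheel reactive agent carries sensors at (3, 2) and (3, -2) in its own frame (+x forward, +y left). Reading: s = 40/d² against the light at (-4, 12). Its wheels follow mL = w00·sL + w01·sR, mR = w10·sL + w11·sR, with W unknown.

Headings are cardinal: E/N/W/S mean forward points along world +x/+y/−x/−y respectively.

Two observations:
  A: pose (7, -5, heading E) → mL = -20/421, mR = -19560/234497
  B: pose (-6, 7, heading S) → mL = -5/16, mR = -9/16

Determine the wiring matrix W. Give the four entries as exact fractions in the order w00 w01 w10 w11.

-1/2 0 -1/2 -1/2

obs A: pose=(7,-5,E) → sL=40/421, sR=40/557, mL=-20/421, mR=-19560/234497
obs B: pose=(-6,7,S) → sL=5/8, sR=1/2, mL=-5/16, mR=-9/16
sensor matrix S = [[40/421, 40/557], [5/8, 1/2]]; det S = 615/234497
solve [mL_A; mL_B] = S·[w00; w01] and [mR_A; mR_B] = S·[w10; w11]:
  w00 = -1/2, w01 = 0, w10 = -1/2, w11 = -1/2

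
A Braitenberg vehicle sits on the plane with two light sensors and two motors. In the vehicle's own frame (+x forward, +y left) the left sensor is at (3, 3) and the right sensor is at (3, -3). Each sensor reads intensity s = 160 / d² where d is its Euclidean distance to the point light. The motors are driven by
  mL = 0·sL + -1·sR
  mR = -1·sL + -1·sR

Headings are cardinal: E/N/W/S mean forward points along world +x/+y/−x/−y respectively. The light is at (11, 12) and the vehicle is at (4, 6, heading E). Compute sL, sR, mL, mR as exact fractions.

32/5 160/97 -160/97 -3904/485

left sensor world pos  = (7, 9); dL² = 25
right sensor world pos = (7, 3); dR² = 97
sL = 160/25 = 32/5
sR = 160/97 = 160/97
mL = 0·sL + -1·sR = -160/97
mR = -1·sL + -1·sR = -3904/485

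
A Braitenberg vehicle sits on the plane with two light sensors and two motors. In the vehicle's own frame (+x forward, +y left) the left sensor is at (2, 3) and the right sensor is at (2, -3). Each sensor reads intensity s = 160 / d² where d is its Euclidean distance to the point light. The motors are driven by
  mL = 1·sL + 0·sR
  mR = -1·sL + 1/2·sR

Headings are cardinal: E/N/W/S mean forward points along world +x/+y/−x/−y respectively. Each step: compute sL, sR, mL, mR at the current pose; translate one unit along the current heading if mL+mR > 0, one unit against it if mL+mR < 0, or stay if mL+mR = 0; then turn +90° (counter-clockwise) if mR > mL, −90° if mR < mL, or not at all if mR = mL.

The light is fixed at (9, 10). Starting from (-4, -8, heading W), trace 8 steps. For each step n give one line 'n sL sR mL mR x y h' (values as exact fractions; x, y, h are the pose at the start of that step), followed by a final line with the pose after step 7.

0 80/333 16/45 80/333 -104/1665 -4 -8 W
1 32/109 160/377 32/109 -3344/41093 -5 -8 N
2 8/17 5/17 8/17 -11/34 -5 -7 E
3 160/461 160/617 160/461 -61840/284437 -4 -7 S
4 80/333 16/45 80/333 -104/1665 -4 -8 W
5 32/109 160/377 32/109 -3344/41093 -5 -8 N
6 8/17 5/17 8/17 -11/34 -5 -7 E
7 160/461 160/617 160/461 -61840/284437 -4 -7 S
final -4 -8 W

n=0: pose=(-4,-8,W); sL=80/333, sR=16/45; mL=80/333, mR=-104/1665; mL+mR=8/45 → advance +1; mR−mL=-56/185 → turn -1·90°
n=1: pose=(-5,-8,N); sL=32/109, sR=160/377; mL=32/109, mR=-3344/41093; mL+mR=80/377 → advance +1; mR−mL=-15408/41093 → turn -1·90°
n=2: pose=(-5,-7,E); sL=8/17, sR=5/17; mL=8/17, mR=-11/34; mL+mR=5/34 → advance +1; mR−mL=-27/34 → turn -1·90°
n=3: pose=(-4,-7,S); sL=160/461, sR=160/617; mL=160/461, mR=-61840/284437; mL+mR=80/617 → advance +1; mR−mL=-160560/284437 → turn -1·90°
n=4: pose=(-4,-8,W); sL=80/333, sR=16/45; mL=80/333, mR=-104/1665; mL+mR=8/45 → advance +1; mR−mL=-56/185 → turn -1·90°
n=5: pose=(-5,-8,N); sL=32/109, sR=160/377; mL=32/109, mR=-3344/41093; mL+mR=80/377 → advance +1; mR−mL=-15408/41093 → turn -1·90°
n=6: pose=(-5,-7,E); sL=8/17, sR=5/17; mL=8/17, mR=-11/34; mL+mR=5/34 → advance +1; mR−mL=-27/34 → turn -1·90°
n=7: pose=(-4,-7,S); sL=160/461, sR=160/617; mL=160/461, mR=-61840/284437; mL+mR=80/617 → advance +1; mR−mL=-160560/284437 → turn -1·90°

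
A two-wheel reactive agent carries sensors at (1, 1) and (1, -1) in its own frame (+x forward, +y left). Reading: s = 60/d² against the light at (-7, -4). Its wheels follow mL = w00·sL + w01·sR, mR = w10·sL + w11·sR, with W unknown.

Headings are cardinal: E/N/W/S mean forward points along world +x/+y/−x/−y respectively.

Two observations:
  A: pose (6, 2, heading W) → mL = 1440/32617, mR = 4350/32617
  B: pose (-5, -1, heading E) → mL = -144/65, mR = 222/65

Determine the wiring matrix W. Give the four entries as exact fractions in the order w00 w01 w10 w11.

1 -1 -1/2 1

obs A: pose=(6,2,W) → sL=60/169, sR=60/193, mL=1440/32617, mR=4350/32617
obs B: pose=(-5,-1,E) → sL=12/5, sR=60/13, mL=-144/65, mR=222/65
sensor matrix S = [[60/169, 60/193], [12/5, 60/13]]; det S = 378432/424021
solve [mL_A; mL_B] = S·[w00; w01] and [mR_A; mR_B] = S·[w10; w11]:
  w00 = 1, w01 = -1, w10 = -1/2, w11 = 1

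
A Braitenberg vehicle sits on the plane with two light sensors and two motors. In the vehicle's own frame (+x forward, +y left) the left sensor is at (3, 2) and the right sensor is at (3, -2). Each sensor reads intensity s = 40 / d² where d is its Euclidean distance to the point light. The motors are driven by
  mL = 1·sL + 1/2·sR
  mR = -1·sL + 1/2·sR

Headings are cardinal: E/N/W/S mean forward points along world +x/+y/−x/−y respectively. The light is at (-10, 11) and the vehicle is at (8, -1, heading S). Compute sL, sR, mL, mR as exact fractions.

left sensor world pos  = (10, -4); dL² = 625
right sensor world pos = (6, -4); dR² = 481
sL = 40/625 = 8/125
sR = 40/481 = 40/481
mL = 1·sL + 1/2·sR = 6348/60125
mR = -1·sL + 1/2·sR = -1348/60125

8/125 40/481 6348/60125 -1348/60125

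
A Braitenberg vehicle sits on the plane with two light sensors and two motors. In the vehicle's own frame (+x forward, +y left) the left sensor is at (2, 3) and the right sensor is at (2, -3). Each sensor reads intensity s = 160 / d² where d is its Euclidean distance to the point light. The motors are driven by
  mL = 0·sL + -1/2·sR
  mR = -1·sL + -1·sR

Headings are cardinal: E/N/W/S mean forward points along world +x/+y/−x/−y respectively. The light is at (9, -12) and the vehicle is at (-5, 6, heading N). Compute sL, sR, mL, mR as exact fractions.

160/689 160/521 -80/521 -193600/358969

left sensor world pos  = (-8, 8); dL² = 689
right sensor world pos = (-2, 8); dR² = 521
sL = 160/689 = 160/689
sR = 160/521 = 160/521
mL = 0·sL + -1/2·sR = -80/521
mR = -1·sL + -1·sR = -193600/358969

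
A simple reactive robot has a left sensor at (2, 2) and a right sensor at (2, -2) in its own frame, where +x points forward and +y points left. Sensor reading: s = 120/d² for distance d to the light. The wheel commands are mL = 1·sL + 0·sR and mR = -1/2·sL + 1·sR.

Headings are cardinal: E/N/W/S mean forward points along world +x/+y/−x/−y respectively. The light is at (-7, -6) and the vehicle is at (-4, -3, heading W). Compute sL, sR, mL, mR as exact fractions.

left sensor world pos  = (-6, -5); dL² = 2
right sensor world pos = (-6, -1); dR² = 26
sL = 120/2 = 60
sR = 120/26 = 60/13
mL = 1·sL + 0·sR = 60
mR = -1/2·sL + 1·sR = -330/13

60 60/13 60 -330/13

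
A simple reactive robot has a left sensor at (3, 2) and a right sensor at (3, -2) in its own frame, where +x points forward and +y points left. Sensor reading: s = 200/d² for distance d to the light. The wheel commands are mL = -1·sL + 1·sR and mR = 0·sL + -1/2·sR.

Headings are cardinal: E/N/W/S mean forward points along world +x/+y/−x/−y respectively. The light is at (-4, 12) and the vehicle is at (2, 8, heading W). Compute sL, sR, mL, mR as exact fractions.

40/9 200/13 1280/117 -100/13

left sensor world pos  = (-1, 6); dL² = 45
right sensor world pos = (-1, 10); dR² = 13
sL = 200/45 = 40/9
sR = 200/13 = 200/13
mL = -1·sL + 1·sR = 1280/117
mR = 0·sL + -1/2·sR = -100/13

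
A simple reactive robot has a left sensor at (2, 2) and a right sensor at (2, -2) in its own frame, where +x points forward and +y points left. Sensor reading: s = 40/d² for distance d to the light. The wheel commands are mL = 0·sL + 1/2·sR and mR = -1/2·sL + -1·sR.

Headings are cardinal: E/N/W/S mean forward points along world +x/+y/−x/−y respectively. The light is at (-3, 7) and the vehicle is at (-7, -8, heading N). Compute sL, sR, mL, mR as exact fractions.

8/41 40/173 20/173 -2332/7093

left sensor world pos  = (-9, -6); dL² = 205
right sensor world pos = (-5, -6); dR² = 173
sL = 40/205 = 8/41
sR = 40/173 = 40/173
mL = 0·sL + 1/2·sR = 20/173
mR = -1/2·sL + -1·sR = -2332/7093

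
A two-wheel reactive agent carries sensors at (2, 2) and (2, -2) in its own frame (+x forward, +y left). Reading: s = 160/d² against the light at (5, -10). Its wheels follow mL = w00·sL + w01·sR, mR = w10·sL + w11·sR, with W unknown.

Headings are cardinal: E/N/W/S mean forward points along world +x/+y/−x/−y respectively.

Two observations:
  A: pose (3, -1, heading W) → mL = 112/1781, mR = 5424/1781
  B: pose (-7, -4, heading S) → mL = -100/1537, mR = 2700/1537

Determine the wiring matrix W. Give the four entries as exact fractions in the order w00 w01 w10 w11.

1/2 -1 1 1/2

obs A: pose=(3,-1,W) → sL=32/13, sR=160/137, mL=112/1781, mR=5424/1781
obs B: pose=(-7,-4,S) → sL=40/29, sR=40/53, mL=-100/1537, mR=2700/1537
sensor matrix S = [[32/13, 160/137], [40/29, 40/53]]; det S = 675840/2737397
solve [mL_A; mL_B] = S·[w00; w01] and [mR_A; mR_B] = S·[w10; w11]:
  w00 = 1/2, w01 = -1, w10 = 1, w11 = 1/2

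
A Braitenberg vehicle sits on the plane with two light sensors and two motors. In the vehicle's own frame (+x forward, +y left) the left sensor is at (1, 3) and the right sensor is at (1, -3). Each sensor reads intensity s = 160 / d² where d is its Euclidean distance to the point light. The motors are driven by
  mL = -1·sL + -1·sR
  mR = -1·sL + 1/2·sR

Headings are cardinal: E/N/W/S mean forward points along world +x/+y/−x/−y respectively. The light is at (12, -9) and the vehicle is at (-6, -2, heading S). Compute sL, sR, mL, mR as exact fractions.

left sensor world pos  = (-3, -3); dL² = 261
right sensor world pos = (-9, -3); dR² = 477
sL = 160/261 = 160/261
sR = 160/477 = 160/477
mL = -1·sL + -1·sR = -13120/13833
mR = -1·sL + 1/2·sR = -6160/13833

160/261 160/477 -13120/13833 -6160/13833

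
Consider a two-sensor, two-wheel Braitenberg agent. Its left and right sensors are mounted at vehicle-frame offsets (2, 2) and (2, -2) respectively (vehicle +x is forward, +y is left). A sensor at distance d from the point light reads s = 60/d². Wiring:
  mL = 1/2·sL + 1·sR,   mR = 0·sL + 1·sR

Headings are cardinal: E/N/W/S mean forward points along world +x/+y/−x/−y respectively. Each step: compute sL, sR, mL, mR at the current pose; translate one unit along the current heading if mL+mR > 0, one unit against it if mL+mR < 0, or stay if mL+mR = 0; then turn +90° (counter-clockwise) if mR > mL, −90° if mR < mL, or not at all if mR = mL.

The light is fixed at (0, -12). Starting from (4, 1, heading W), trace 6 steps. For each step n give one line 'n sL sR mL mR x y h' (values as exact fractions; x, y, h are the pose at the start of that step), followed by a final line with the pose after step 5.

0 12/25 60/229 2874/5725 60/229 4 1 W
1 30/113 6/25 1053/2825 6/25 3 1 N
2 60/281 60/169 21930/47489 60/169 3 2 E
3 1/3 15/37 127/222 15/37 4 2 S
4 12/25 60/229 2874/5725 60/229 4 1 W
5 30/113 6/25 1053/2825 6/25 3 1 N
final 3 2 E

n=0: pose=(4,1,W); sL=12/25, sR=60/229; mL=2874/5725, mR=60/229; mL+mR=4374/5725 → advance +1; mR−mL=-6/25 → turn -1·90°
n=1: pose=(3,1,N); sL=30/113, sR=6/25; mL=1053/2825, mR=6/25; mL+mR=1731/2825 → advance +1; mR−mL=-15/113 → turn -1·90°
n=2: pose=(3,2,E); sL=60/281, sR=60/169; mL=21930/47489, mR=60/169; mL+mR=38790/47489 → advance +1; mR−mL=-30/281 → turn -1·90°
n=3: pose=(4,2,S); sL=1/3, sR=15/37; mL=127/222, mR=15/37; mL+mR=217/222 → advance +1; mR−mL=-1/6 → turn -1·90°
n=4: pose=(4,1,W); sL=12/25, sR=60/229; mL=2874/5725, mR=60/229; mL+mR=4374/5725 → advance +1; mR−mL=-6/25 → turn -1·90°
n=5: pose=(3,1,N); sL=30/113, sR=6/25; mL=1053/2825, mR=6/25; mL+mR=1731/2825 → advance +1; mR−mL=-15/113 → turn -1·90°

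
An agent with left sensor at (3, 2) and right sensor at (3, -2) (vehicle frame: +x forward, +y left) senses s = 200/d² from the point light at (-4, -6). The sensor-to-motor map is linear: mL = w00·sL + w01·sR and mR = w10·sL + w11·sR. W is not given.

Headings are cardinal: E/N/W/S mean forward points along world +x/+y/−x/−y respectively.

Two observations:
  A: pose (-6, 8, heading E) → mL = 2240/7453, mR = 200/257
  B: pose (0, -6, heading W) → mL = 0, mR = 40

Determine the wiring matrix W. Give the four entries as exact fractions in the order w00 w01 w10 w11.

-1/2 1/2 1 0

obs A: pose=(-6,8,E) → sL=200/257, sR=40/29, mL=2240/7453, mR=200/257
obs B: pose=(0,-6,W) → sL=40, sR=40, mL=0, mR=40
sensor matrix S = [[200/257, 40/29], [40, 40]]; det S = -179200/7453
solve [mL_A; mL_B] = S·[w00; w01] and [mR_A; mR_B] = S·[w10; w11]:
  w00 = -1/2, w01 = 1/2, w10 = 1, w11 = 0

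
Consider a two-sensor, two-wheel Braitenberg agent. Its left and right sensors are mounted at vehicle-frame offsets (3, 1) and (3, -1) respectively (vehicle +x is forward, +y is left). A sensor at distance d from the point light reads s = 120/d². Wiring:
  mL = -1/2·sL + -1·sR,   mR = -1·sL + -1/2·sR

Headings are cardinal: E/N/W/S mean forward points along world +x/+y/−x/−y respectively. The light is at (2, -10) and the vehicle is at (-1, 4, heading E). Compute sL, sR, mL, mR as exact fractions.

8/15 120/169 -2476/2535 -2252/2535

left sensor world pos  = (2, 5); dL² = 225
right sensor world pos = (2, 3); dR² = 169
sL = 120/225 = 8/15
sR = 120/169 = 120/169
mL = -1/2·sL + -1·sR = -2476/2535
mR = -1·sL + -1/2·sR = -2252/2535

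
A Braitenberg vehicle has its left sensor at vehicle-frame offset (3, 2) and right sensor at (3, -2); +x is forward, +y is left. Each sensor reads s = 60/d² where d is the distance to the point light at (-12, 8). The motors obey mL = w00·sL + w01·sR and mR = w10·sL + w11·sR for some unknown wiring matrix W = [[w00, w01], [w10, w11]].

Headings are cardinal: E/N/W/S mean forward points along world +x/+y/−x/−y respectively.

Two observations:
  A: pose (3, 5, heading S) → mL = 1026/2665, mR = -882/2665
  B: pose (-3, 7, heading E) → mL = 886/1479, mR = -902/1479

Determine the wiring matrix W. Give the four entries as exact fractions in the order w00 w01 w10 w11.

obs A: pose=(3,5,S) → sL=12/65, sR=12/41, mL=1026/2665, mR=-882/2665
obs B: pose=(-3,7,E) → sL=12/29, sR=20/51, mL=886/1479, mR=-902/1479
sensor matrix S = [[12/65, 12/41], [12/29, 20/51]]; det S = -12800/262769
solve [mL_A; mL_B] = S·[w00; w01] and [mR_A; mR_B] = S·[w10; w11]:
  w00 = 1/2, w01 = 1, w10 = -1, w11 = -1/2

1/2 1 -1 -1/2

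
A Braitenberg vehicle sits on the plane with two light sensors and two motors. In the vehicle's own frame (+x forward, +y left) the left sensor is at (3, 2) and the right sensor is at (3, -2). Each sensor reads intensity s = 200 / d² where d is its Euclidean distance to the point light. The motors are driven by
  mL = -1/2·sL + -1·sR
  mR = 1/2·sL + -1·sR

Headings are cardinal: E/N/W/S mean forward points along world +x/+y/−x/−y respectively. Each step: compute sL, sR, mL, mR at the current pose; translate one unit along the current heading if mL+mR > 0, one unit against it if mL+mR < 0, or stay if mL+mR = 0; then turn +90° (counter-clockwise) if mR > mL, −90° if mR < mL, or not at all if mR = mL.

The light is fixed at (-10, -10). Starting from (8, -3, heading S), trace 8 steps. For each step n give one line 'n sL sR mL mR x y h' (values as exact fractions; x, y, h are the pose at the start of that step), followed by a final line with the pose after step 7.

0 25/52 25/34 -1725/1768 -875/1768 8 -3 S
1 200/541 200/477 -155900/258057 -60500/258057 8 -2 E
2 100/173 100/241 -29350/41693 -5250/41693 7 -2 N
3 200/221 200/277 -71900/61217 -16500/61217 7 -3 W
4 25/52 25/34 -1725/1768 -875/1768 8 -3 S
5 200/541 200/477 -155900/258057 -60500/258057 8 -2 E
6 100/173 100/241 -29350/41693 -5250/41693 7 -2 N
7 200/221 200/277 -71900/61217 -16500/61217 7 -3 W
final 8 -3 S

n=0: pose=(8,-3,S); sL=25/52, sR=25/34; mL=-1725/1768, mR=-875/1768; mL+mR=-25/17 → advance -1; mR−mL=25/52 → turn +1·90°
n=1: pose=(8,-2,E); sL=200/541, sR=200/477; mL=-155900/258057, mR=-60500/258057; mL+mR=-400/477 → advance -1; mR−mL=200/541 → turn +1·90°
n=2: pose=(7,-2,N); sL=100/173, sR=100/241; mL=-29350/41693, mR=-5250/41693; mL+mR=-200/241 → advance -1; mR−mL=100/173 → turn +1·90°
n=3: pose=(7,-3,W); sL=200/221, sR=200/277; mL=-71900/61217, mR=-16500/61217; mL+mR=-400/277 → advance -1; mR−mL=200/221 → turn +1·90°
n=4: pose=(8,-3,S); sL=25/52, sR=25/34; mL=-1725/1768, mR=-875/1768; mL+mR=-25/17 → advance -1; mR−mL=25/52 → turn +1·90°
n=5: pose=(8,-2,E); sL=200/541, sR=200/477; mL=-155900/258057, mR=-60500/258057; mL+mR=-400/477 → advance -1; mR−mL=200/541 → turn +1·90°
n=6: pose=(7,-2,N); sL=100/173, sR=100/241; mL=-29350/41693, mR=-5250/41693; mL+mR=-200/241 → advance -1; mR−mL=100/173 → turn +1·90°
n=7: pose=(7,-3,W); sL=200/221, sR=200/277; mL=-71900/61217, mR=-16500/61217; mL+mR=-400/277 → advance -1; mR−mL=200/221 → turn +1·90°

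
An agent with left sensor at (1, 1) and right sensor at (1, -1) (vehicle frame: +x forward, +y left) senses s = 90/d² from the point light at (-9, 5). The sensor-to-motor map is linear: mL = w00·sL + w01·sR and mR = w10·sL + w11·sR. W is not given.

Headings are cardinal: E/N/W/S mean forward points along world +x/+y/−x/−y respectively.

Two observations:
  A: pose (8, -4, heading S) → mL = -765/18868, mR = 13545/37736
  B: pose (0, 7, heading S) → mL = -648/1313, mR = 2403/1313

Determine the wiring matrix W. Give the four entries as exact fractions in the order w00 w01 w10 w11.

1 -1 1/2 1

obs A: pose=(8,-4,S) → sL=45/212, sR=45/178, mL=-765/18868, mR=13545/37736
obs B: pose=(0,7,S) → sL=90/101, sR=18/13, mL=-648/1313, mR=2403/1313
sensor matrix S = [[45/212, 45/178], [90/101, 18/13]]; det S = 850095/12386842
solve [mL_A; mL_B] = S·[w00; w01] and [mR_A; mR_B] = S·[w10; w11]:
  w00 = 1, w01 = -1, w10 = 1/2, w11 = 1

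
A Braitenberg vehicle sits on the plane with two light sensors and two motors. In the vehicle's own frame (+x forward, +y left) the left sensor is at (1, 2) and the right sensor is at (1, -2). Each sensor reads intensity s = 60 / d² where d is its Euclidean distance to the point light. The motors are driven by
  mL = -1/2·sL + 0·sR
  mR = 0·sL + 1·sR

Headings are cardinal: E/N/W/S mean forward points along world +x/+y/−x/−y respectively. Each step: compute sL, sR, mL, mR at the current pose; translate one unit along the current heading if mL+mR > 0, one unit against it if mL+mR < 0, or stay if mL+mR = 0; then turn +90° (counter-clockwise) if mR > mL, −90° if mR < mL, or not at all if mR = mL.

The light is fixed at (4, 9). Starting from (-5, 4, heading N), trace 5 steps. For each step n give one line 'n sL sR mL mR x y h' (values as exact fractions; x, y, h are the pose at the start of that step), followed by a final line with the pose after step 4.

n=0: pose=(-5,4,N); sL=60/137, sR=12/13; mL=-30/137, mR=12/13; mL+mR=1254/1781 → advance +1; mR−mL=2034/1781 → turn +1·90°
n=1: pose=(-5,5,W); sL=15/34, sR=15/26; mL=-15/68, mR=15/26; mL+mR=315/884 → advance +1; mR−mL=705/884 → turn +1·90°
n=2: pose=(-6,5,S); sL=60/89, sR=60/169; mL=-30/89, mR=60/169; mL+mR=270/15041 → advance +1; mR−mL=10410/15041 → turn +1·90°
n=3: pose=(-6,4,E); sL=2/3, sR=6/13; mL=-1/3, mR=6/13; mL+mR=5/39 → advance +1; mR−mL=31/39 → turn +1·90°
n=4: pose=(-5,4,N); sL=60/137, sR=12/13; mL=-30/137, mR=12/13; mL+mR=1254/1781 → advance +1; mR−mL=2034/1781 → turn +1·90°

0 60/137 12/13 -30/137 12/13 -5 4 N
1 15/34 15/26 -15/68 15/26 -5 5 W
2 60/89 60/169 -30/89 60/169 -6 5 S
3 2/3 6/13 -1/3 6/13 -6 4 E
4 60/137 12/13 -30/137 12/13 -5 4 N
final -5 5 W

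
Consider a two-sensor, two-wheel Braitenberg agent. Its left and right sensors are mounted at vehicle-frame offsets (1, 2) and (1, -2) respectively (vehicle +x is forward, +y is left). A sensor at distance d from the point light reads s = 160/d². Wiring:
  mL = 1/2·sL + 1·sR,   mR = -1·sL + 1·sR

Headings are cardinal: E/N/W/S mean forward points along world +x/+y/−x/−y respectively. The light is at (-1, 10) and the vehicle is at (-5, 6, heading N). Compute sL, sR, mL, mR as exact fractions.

left sensor world pos  = (-7, 7); dL² = 45
right sensor world pos = (-3, 7); dR² = 13
sL = 160/45 = 32/9
sR = 160/13 = 160/13
mL = 1/2·sL + 1·sR = 1648/117
mR = -1·sL + 1·sR = 1024/117

32/9 160/13 1648/117 1024/117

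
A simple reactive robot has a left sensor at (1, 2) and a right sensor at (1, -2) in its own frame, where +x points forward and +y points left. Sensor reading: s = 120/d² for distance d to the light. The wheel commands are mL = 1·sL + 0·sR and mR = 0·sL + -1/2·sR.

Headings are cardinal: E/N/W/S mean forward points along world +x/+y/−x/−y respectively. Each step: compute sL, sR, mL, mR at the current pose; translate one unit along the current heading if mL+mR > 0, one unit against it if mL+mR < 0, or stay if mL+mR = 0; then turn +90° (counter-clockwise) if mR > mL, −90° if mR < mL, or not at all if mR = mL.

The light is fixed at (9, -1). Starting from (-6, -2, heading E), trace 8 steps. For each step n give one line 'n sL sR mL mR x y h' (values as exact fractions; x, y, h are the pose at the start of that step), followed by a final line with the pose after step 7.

0 120/197 24/41 120/197 -12/41 -6 -2 E
1 30/37 6/13 30/37 -3/13 -5 -2 S
2 120/241 8/15 120/241 -4/15 -5 -3 W
3 12/29 12/17 12/29 -6/17 -6 -3 N
4 120/197 24/41 120/197 -12/41 -6 -2 E
5 30/37 6/13 30/37 -3/13 -5 -2 S
6 120/241 8/15 120/241 -4/15 -5 -3 W
7 12/29 12/17 12/29 -6/17 -6 -3 N
final -6 -2 E

n=0: pose=(-6,-2,E); sL=120/197, sR=24/41; mL=120/197, mR=-12/41; mL+mR=2556/8077 → advance +1; mR−mL=-7284/8077 → turn -1·90°
n=1: pose=(-5,-2,S); sL=30/37, sR=6/13; mL=30/37, mR=-3/13; mL+mR=279/481 → advance +1; mR−mL=-501/481 → turn -1·90°
n=2: pose=(-5,-3,W); sL=120/241, sR=8/15; mL=120/241, mR=-4/15; mL+mR=836/3615 → advance +1; mR−mL=-2764/3615 → turn -1·90°
n=3: pose=(-6,-3,N); sL=12/29, sR=12/17; mL=12/29, mR=-6/17; mL+mR=30/493 → advance +1; mR−mL=-378/493 → turn -1·90°
n=4: pose=(-6,-2,E); sL=120/197, sR=24/41; mL=120/197, mR=-12/41; mL+mR=2556/8077 → advance +1; mR−mL=-7284/8077 → turn -1·90°
n=5: pose=(-5,-2,S); sL=30/37, sR=6/13; mL=30/37, mR=-3/13; mL+mR=279/481 → advance +1; mR−mL=-501/481 → turn -1·90°
n=6: pose=(-5,-3,W); sL=120/241, sR=8/15; mL=120/241, mR=-4/15; mL+mR=836/3615 → advance +1; mR−mL=-2764/3615 → turn -1·90°
n=7: pose=(-6,-3,N); sL=12/29, sR=12/17; mL=12/29, mR=-6/17; mL+mR=30/493 → advance +1; mR−mL=-378/493 → turn -1·90°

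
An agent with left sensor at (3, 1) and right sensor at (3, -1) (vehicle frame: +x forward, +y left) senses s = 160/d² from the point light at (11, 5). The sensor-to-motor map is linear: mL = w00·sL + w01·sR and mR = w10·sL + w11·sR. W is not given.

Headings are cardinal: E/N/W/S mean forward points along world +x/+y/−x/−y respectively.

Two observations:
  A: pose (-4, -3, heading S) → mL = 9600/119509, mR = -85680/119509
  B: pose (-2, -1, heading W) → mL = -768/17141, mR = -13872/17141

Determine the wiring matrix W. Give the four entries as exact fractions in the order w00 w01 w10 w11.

obs A: pose=(-4,-3,S) → sL=160/317, sR=160/377, mL=9600/119509, mR=-85680/119509
obs B: pose=(-2,-1,W) → sL=32/61, sR=160/281, mL=-768/17141, mR=-13872/17141
sensor matrix S = [[160/317, 160/377], [32/61, 160/281]]; det S = 132648960/2048503769
solve [mL_A; mL_B] = S·[w00; w01] and [mR_A; mR_B] = S·[w10; w11]:
  w00 = 1, w01 = -1, w10 = -1, w11 = -1/2

1 -1 -1 -1/2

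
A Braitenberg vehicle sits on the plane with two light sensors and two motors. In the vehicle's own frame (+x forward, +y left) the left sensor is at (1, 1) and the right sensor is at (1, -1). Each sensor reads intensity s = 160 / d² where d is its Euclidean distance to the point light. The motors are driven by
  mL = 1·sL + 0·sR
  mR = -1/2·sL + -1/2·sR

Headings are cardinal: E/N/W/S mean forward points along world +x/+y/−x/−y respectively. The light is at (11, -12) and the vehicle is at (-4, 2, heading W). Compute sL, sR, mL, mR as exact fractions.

32/85 160/481 32/85 -14496/40885

left sensor world pos  = (-5, 1); dL² = 425
right sensor world pos = (-5, 3); dR² = 481
sL = 160/425 = 32/85
sR = 160/481 = 160/481
mL = 1·sL + 0·sR = 32/85
mR = -1/2·sL + -1/2·sR = -14496/40885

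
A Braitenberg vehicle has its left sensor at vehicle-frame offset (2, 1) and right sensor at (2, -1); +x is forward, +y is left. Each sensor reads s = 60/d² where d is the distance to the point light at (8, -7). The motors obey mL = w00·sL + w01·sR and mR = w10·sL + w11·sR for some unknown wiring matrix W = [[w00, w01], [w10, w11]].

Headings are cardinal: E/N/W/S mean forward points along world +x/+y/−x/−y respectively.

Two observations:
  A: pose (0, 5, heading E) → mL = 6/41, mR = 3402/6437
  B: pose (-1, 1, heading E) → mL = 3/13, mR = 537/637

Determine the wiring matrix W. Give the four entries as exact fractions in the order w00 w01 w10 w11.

1/2 0 1/2 1

obs A: pose=(0,5,E) → sL=12/41, sR=60/157, mL=6/41, mR=3402/6437
obs B: pose=(-1,1,E) → sL=6/13, sR=30/49, mL=3/13, mR=537/637
sensor matrix S = [[12/41, 60/157], [6/13, 30/49]]; det S = 11520/4100369
solve [mL_A; mL_B] = S·[w00; w01] and [mR_A; mR_B] = S·[w10; w11]:
  w00 = 1/2, w01 = 0, w10 = 1/2, w11 = 1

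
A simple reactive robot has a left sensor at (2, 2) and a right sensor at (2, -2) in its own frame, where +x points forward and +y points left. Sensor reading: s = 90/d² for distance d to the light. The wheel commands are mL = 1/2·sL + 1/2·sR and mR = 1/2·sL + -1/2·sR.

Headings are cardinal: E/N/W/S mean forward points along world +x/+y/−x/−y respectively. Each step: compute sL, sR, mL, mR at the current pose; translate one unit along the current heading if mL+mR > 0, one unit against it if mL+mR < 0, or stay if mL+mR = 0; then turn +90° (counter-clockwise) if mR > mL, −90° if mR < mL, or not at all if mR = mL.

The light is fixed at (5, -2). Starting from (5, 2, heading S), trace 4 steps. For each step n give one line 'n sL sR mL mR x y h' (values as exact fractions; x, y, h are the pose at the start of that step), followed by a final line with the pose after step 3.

n=0: pose=(5,2,S); sL=45/4, sR=45/4; mL=45/4, mR=0; mL+mR=45/4 → advance +1; mR−mL=-45/4 → turn -1·90°
n=1: pose=(5,1,W); sL=18, sR=90/29; mL=306/29, mR=216/29; mL+mR=18 → advance +1; mR−mL=-90/29 → turn -1·90°
n=2: pose=(4,1,N); sL=45/17, sR=45/13; mL=675/221, mR=-90/221; mL+mR=45/17 → advance +1; mR−mL=-45/13 → turn -1·90°
n=3: pose=(4,2,E); sL=90/37, sR=18; mL=378/37, mR=-288/37; mL+mR=90/37 → advance +1; mR−mL=-18 → turn -1·90°

0 45/4 45/4 45/4 0 5 2 S
1 18 90/29 306/29 216/29 5 1 W
2 45/17 45/13 675/221 -90/221 4 1 N
3 90/37 18 378/37 -288/37 4 2 E
final 5 2 S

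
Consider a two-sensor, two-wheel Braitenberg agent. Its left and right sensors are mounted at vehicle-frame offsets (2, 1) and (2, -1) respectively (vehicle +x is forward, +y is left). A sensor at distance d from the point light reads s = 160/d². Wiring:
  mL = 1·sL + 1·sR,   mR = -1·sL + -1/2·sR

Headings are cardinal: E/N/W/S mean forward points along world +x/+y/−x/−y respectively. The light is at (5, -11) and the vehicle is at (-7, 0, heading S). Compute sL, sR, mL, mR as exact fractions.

80/101 16/25 3616/2525 -2808/2525

left sensor world pos  = (-6, -2); dL² = 202
right sensor world pos = (-8, -2); dR² = 250
sL = 160/202 = 80/101
sR = 160/250 = 16/25
mL = 1·sL + 1·sR = 3616/2525
mR = -1·sL + -1/2·sR = -2808/2525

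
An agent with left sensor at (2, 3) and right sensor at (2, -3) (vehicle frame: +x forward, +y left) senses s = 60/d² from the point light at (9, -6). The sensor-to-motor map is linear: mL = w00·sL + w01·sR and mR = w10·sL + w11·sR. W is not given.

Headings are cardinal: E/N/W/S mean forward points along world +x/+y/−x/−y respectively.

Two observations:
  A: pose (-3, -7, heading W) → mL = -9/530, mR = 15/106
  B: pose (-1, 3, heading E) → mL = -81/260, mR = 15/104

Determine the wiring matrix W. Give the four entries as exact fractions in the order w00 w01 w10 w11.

obs A: pose=(-3,-7,W) → sL=15/53, sR=3/10, mL=-9/530, mR=15/106
obs B: pose=(-1,3,E) → sL=15/52, sR=3/5, mL=-81/260, mR=15/104
sensor matrix S = [[15/53, 3/10], [15/52, 3/5]]; det S = 459/5512
solve [mL_A; mL_B] = S·[w00; w01] and [mR_A; mR_B] = S·[w10; w11]:
  w00 = 1, w01 = -1, w10 = 1/2, w11 = 0

1 -1 1/2 0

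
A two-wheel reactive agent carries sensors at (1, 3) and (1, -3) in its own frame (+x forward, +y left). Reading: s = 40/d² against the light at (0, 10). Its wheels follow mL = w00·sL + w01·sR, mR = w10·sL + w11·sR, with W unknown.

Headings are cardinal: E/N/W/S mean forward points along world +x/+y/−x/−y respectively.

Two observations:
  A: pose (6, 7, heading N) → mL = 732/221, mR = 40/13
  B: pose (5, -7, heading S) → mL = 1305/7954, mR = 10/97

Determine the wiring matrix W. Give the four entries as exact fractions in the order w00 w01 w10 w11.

1 1/2 1 0

obs A: pose=(6,7,N) → sL=40/13, sR=8/17, mL=732/221, mR=40/13
obs B: pose=(5,-7,S) → sL=10/97, sR=5/41, mL=1305/7954, mR=10/97
sensor matrix S = [[40/13, 8/17], [10/97, 5/41]]; det S = 287160/878917
solve [mL_A; mL_B] = S·[w00; w01] and [mR_A; mR_B] = S·[w10; w11]:
  w00 = 1, w01 = 1/2, w10 = 1, w11 = 0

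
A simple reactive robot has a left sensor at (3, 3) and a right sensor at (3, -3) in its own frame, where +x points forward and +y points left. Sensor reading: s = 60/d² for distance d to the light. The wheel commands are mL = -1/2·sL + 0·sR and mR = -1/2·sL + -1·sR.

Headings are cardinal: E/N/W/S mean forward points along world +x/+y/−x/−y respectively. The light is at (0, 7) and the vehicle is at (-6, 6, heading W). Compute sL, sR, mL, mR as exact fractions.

left sensor world pos  = (-9, 3); dL² = 97
right sensor world pos = (-9, 9); dR² = 85
sL = 60/97 = 60/97
sR = 60/85 = 12/17
mL = -1/2·sL + 0·sR = -30/97
mR = -1/2·sL + -1·sR = -1674/1649

60/97 12/17 -30/97 -1674/1649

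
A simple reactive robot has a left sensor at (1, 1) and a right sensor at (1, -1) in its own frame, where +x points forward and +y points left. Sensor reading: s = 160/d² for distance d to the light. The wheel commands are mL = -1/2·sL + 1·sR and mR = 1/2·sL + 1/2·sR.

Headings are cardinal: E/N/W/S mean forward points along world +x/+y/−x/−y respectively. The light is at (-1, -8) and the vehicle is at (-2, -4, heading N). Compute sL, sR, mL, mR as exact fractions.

160/29 32/5 528/145 864/145

left sensor world pos  = (-3, -3); dL² = 29
right sensor world pos = (-1, -3); dR² = 25
sL = 160/29 = 160/29
sR = 160/25 = 32/5
mL = -1/2·sL + 1·sR = 528/145
mR = 1/2·sL + 1/2·sR = 864/145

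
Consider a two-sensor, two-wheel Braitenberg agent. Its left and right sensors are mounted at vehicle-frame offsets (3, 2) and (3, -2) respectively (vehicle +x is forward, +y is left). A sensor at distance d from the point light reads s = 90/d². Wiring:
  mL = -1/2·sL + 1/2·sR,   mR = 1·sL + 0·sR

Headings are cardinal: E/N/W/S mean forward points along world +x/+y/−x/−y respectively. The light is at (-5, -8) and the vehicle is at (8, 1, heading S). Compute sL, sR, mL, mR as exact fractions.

left sensor world pos  = (10, -2); dL² = 261
right sensor world pos = (6, -2); dR² = 157
sL = 90/261 = 10/29
sR = 90/157 = 90/157
mL = -1/2·sL + 1/2·sR = 520/4553
mR = 1·sL + 0·sR = 10/29

10/29 90/157 520/4553 10/29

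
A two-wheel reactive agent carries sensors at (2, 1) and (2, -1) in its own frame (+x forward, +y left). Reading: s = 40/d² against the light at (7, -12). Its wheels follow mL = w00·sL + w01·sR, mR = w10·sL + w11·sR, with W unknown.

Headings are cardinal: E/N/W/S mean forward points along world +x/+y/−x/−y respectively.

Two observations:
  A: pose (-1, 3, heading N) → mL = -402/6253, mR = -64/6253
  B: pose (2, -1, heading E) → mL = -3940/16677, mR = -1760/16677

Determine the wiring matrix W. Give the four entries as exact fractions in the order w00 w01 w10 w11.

1/2 -1 1 -1

obs A: pose=(-1,3,N) → sL=4/37, sR=20/169, mL=-402/6253, mR=-64/6253
obs B: pose=(2,-1,E) → sL=40/153, sR=40/109, mL=-3940/16677, mR=-1760/16677
sensor matrix S = [[4/37, 20/169], [40/153, 40/109]]; det S = 910720/104281281
solve [mL_A; mL_B] = S·[w00; w01] and [mR_A; mR_B] = S·[w10; w11]:
  w00 = 1/2, w01 = -1, w10 = 1, w11 = -1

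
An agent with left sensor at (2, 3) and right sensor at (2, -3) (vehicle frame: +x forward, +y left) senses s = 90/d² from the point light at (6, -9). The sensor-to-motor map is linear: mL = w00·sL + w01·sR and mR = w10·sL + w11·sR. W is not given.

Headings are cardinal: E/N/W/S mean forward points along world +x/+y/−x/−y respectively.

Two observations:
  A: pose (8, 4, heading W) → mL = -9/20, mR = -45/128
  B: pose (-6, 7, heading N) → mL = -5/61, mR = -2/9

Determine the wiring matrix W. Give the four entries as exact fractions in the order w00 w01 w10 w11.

-1/2 0 0 -1

obs A: pose=(8,4,W) → sL=9/10, sR=45/128, mL=-9/20, mR=-45/128
obs B: pose=(-6,7,N) → sL=10/61, sR=2/9, mL=-5/61, mR=-2/9
sensor matrix S = [[9/10, 45/128], [10/61, 2/9]]; det S = 2779/19520
solve [mL_A; mL_B] = S·[w00; w01] and [mR_A; mR_B] = S·[w10; w11]:
  w00 = -1/2, w01 = 0, w10 = 0, w11 = -1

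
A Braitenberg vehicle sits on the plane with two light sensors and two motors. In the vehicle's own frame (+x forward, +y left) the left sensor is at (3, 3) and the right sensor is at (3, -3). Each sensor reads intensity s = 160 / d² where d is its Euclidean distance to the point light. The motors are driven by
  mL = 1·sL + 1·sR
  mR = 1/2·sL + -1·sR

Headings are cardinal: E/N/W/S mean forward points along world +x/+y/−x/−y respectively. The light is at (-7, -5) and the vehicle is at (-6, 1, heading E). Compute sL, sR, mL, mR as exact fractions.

left sensor world pos  = (-3, 4); dL² = 97
right sensor world pos = (-3, -2); dR² = 25
sL = 160/97 = 160/97
sR = 160/25 = 32/5
mL = 1·sL + 1·sR = 3904/485
mR = 1/2·sL + -1·sR = -2704/485

160/97 32/5 3904/485 -2704/485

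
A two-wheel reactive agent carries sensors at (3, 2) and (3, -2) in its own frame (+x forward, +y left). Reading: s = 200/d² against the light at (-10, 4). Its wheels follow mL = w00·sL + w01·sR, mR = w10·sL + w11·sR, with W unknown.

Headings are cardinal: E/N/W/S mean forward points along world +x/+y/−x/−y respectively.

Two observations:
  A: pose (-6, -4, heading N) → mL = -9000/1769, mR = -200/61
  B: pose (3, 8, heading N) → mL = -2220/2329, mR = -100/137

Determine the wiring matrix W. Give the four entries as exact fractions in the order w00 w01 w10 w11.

-1/2 -1/2 0 -1

obs A: pose=(-6,-4,N) → sL=200/29, sR=200/61, mL=-9000/1769, mR=-200/61
obs B: pose=(3,8,N) → sL=20/17, sR=100/137, mL=-2220/2329, mR=-100/137
sensor matrix S = [[200/29, 200/61], [20/17, 100/137]]; det S = 4848000/4120001
solve [mL_A; mL_B] = S·[w00; w01] and [mR_A; mR_B] = S·[w10; w11]:
  w00 = -1/2, w01 = -1/2, w10 = 0, w11 = -1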